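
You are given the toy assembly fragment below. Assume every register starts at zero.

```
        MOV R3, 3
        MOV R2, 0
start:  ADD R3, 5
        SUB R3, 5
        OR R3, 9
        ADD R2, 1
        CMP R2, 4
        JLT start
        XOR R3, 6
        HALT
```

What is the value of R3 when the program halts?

13

after MOV R3, 3: R3=3
after MOV R2, 0: R2=0
after ADD R3, 5: R3=3+5=8
after SUB R3, 5: R3=8-5=3
after OR R3, 9: R3=3|9=11
after ADD R2, 1: R2=0+1=1
CMP R2, 4  (cmp 1,4)
JLT start: taken
after ADD R3, 5: R3=11+5=16
after SUB R3, 5: R3=16-5=11
after OR R3, 9: R3=11|9=11
after ADD R2, 1: R2=1+1=2
CMP R2, 4  (cmp 2,4)
JLT start: taken
after ADD R3, 5: R3=11+5=16
after SUB R3, 5: R3=16-5=11
after OR R3, 9: R3=11|9=11
after ADD R2, 1: R2=2+1=3
CMP R2, 4  (cmp 3,4)
JLT start: taken
after ADD R3, 5: R3=11+5=16
after SUB R3, 5: R3=16-5=11
after OR R3, 9: R3=11|9=11
after ADD R2, 1: R2=3+1=4
CMP R2, 4  (cmp 4,4)
JLT start: not taken
after XOR R3, 6: R3=11^6=13
halt.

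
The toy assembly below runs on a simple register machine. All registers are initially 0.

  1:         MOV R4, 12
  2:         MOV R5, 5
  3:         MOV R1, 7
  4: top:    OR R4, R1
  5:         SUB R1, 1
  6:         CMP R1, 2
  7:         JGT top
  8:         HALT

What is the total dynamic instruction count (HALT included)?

24

after MOV R4, 12: R4=12
after MOV R5, 5: R5=5
after MOV R1, 7: R1=7
after OR R4, R1: R4=12|7=15
after SUB R1, 1: R1=7-1=6
CMP R1, 2  (cmp 6,2)
JGT top: taken
after OR R4, R1: R4=15|6=15
after SUB R1, 1: R1=6-1=5
CMP R1, 2  (cmp 5,2)
JGT top: taken
after OR R4, R1: R4=15|5=15
after SUB R1, 1: R1=5-1=4
CMP R1, 2  (cmp 4,2)
JGT top: taken
after OR R4, R1: R4=15|4=15
after SUB R1, 1: R1=4-1=3
CMP R1, 2  (cmp 3,2)
JGT top: taken
after OR R4, R1: R4=15|3=15
after SUB R1, 1: R1=3-1=2
CMP R1, 2  (cmp 2,2)
JGT top: not taken
halt.
Total executed instructions: 24.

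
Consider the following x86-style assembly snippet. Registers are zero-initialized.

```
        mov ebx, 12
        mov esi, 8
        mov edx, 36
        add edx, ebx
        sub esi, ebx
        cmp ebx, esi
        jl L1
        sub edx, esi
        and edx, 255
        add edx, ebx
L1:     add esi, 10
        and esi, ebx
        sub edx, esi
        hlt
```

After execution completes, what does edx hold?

60

mov ebx, 12 → ebx=12
mov esi, 8 → esi=8
mov edx, 36 → edx=36
add edx, ebx → edx=36+12=48
sub esi, ebx → esi=8-12=-4
cmp ebx, esi  (cmp 12,-4)
jl L1: not taken
sub edx, esi → edx=48-(-4)=52
and edx, 255 → edx=52&255=52
add edx, ebx → edx=52+12=64
add esi, 10 → esi=(-4)+10=6
and esi, ebx → esi=6&12=4
sub edx, esi → edx=64-4=60
halt.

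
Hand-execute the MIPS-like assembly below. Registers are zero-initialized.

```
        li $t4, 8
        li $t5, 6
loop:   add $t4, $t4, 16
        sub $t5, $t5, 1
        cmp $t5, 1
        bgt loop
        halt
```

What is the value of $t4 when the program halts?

after li $t4, 8: $t4=8
after li $t5, 6: $t5=6
after add $t4, $t4, 16: $t4=8+16=24
after sub $t5, $t5, 1: $t5=6-1=5
cmp $t5, 1  (cmp 5,1)
bgt loop: taken
after add $t4, $t4, 16: $t4=24+16=40
after sub $t5, $t5, 1: $t5=5-1=4
cmp $t5, 1  (cmp 4,1)
bgt loop: taken
after add $t4, $t4, 16: $t4=40+16=56
after sub $t5, $t5, 1: $t5=4-1=3
cmp $t5, 1  (cmp 3,1)
bgt loop: taken
after add $t4, $t4, 16: $t4=56+16=72
after sub $t5, $t5, 1: $t5=3-1=2
cmp $t5, 1  (cmp 2,1)
bgt loop: taken
after add $t4, $t4, 16: $t4=72+16=88
after sub $t5, $t5, 1: $t5=2-1=1
cmp $t5, 1  (cmp 1,1)
bgt loop: not taken
halt.

88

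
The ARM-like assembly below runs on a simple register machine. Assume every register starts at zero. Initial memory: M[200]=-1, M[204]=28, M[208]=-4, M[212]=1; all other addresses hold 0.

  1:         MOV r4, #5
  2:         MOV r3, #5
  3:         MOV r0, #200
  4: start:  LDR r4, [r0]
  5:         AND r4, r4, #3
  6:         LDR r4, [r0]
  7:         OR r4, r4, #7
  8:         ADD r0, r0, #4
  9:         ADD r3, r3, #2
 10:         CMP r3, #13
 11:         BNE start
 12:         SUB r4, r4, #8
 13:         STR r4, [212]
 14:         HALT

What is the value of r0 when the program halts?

r4=5
r3=5
r0=200
r4=M[200]=-1
r4=(-1)&3=3
r4=M[200]=-1
r4=(-1)|7=-1
r0=200+4=204
r3=5+2=7
CMP r3, #13  (cmp 7,13)
BNE start: taken
r4=M[204]=28
r4=28&3=0
r4=M[204]=28
r4=28|7=31
r0=204+4=208
r3=7+2=9
CMP r3, #13  (cmp 9,13)
BNE start: taken
r4=M[208]=-4
r4=(-4)&3=0
r4=M[208]=-4
r4=(-4)|7=-1
r0=208+4=212
r3=9+2=11
CMP r3, #13  (cmp 11,13)
BNE start: taken
r4=M[212]=1
r4=1&3=1
r4=M[212]=1
r4=1|7=7
r0=212+4=216
r3=11+2=13
CMP r3, #13  (cmp 13,13)
BNE start: not taken
r4=7-8=-1
STR r4, [212] → M[212]=-1
halt.

216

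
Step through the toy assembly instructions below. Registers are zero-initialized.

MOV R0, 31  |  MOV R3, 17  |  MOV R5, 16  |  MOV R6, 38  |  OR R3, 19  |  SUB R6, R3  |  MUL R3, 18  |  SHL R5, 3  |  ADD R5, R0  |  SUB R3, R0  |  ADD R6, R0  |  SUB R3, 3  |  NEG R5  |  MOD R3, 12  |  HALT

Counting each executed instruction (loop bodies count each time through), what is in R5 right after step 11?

159

after MOV R0, 31: R0=31
after MOV R3, 17: R3=17
after MOV R5, 16: R5=16
after MOV R6, 38: R6=38
after OR R3, 19: R3=17|19=19
after SUB R6, R3: R6=38-19=19
after MUL R3, 18: R3=19*18=342
after SHL R5, 3: R5=16<<3=128
after ADD R5, R0: R5=128+31=159
after SUB R3, R0: R3=342-31=311
after ADD R6, R0: R6=19+31=50
After step 11: R5 = 159.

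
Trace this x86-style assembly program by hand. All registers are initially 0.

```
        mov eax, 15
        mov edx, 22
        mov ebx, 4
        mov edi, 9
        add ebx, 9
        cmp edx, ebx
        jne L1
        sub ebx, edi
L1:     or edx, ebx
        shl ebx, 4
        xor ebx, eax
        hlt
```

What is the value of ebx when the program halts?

after mov eax, 15: eax=15
after mov edx, 22: edx=22
after mov ebx, 4: ebx=4
after mov edi, 9: edi=9
after add ebx, 9: ebx=4+9=13
cmp edx, ebx  (cmp 22,13)
jne L1: taken
after or edx, ebx: edx=22|13=31
after shl ebx, 4: ebx=13<<4=208
after xor ebx, eax: ebx=208^15=223
halt.

223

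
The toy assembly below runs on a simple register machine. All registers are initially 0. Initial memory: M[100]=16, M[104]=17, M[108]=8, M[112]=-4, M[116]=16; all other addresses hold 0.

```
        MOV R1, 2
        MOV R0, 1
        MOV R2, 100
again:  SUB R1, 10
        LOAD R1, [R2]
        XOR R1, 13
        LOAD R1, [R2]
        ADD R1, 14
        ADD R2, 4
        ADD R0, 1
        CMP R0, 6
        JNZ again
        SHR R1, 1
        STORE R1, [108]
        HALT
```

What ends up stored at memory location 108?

MOV R1, 2 → R1=2
MOV R0, 1 → R0=1
MOV R2, 100 → R2=100
SUB R1, 10 → R1=2-10=-8
LOAD R1, [R2] → R1=M[100]=16
XOR R1, 13 → R1=16^13=29
LOAD R1, [R2] → R1=M[100]=16
ADD R1, 14 → R1=16+14=30
ADD R2, 4 → R2=100+4=104
ADD R0, 1 → R0=1+1=2
CMP R0, 6  (cmp 2,6)
JNZ again: taken
SUB R1, 10 → R1=30-10=20
LOAD R1, [R2] → R1=M[104]=17
XOR R1, 13 → R1=17^13=28
LOAD R1, [R2] → R1=M[104]=17
ADD R1, 14 → R1=17+14=31
ADD R2, 4 → R2=104+4=108
ADD R0, 1 → R0=2+1=3
CMP R0, 6  (cmp 3,6)
JNZ again: taken
SUB R1, 10 → R1=31-10=21
LOAD R1, [R2] → R1=M[108]=8
XOR R1, 13 → R1=8^13=5
LOAD R1, [R2] → R1=M[108]=8
ADD R1, 14 → R1=8+14=22
ADD R2, 4 → R2=108+4=112
ADD R0, 1 → R0=3+1=4
CMP R0, 6  (cmp 4,6)
JNZ again: taken
SUB R1, 10 → R1=22-10=12
LOAD R1, [R2] → R1=M[112]=-4
XOR R1, 13 → R1=(-4)^13=-15
LOAD R1, [R2] → R1=M[112]=-4
ADD R1, 14 → R1=(-4)+14=10
ADD R2, 4 → R2=112+4=116
ADD R0, 1 → R0=4+1=5
CMP R0, 6  (cmp 5,6)
JNZ again: taken
SUB R1, 10 → R1=10-10=0
LOAD R1, [R2] → R1=M[116]=16
XOR R1, 13 → R1=16^13=29
LOAD R1, [R2] → R1=M[116]=16
ADD R1, 14 → R1=16+14=30
ADD R2, 4 → R2=116+4=120
ADD R0, 1 → R0=5+1=6
CMP R0, 6  (cmp 6,6)
JNZ again: not taken
SHR R1, 1 → R1=30>>1=15
STORE R1, [108] → M[108]=15
halt.

15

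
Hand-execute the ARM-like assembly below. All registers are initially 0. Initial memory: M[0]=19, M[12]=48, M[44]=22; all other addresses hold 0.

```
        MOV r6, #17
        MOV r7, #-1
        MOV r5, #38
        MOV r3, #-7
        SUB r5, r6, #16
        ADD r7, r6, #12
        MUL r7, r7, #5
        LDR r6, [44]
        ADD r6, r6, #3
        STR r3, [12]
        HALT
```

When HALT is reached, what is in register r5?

after MOV r6, #17: r6=17
after MOV r7, #-1: r7=-1
after MOV r5, #38: r5=38
after MOV r3, #-7: r3=-7
after SUB r5, r6, #16: r5=17-16=1
after ADD r7, r6, #12: r7=17+12=29
after MUL r7, r7, #5: r7=29*5=145
after LDR r6, [44]: r6=M[44]=22
after ADD r6, r6, #3: r6=22+3=25
STR r3, [12] → M[12]=-7
halt.

1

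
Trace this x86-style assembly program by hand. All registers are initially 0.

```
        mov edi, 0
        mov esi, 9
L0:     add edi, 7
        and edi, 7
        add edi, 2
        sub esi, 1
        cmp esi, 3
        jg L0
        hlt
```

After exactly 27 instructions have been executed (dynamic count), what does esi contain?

edi=0
esi=9
edi=0+7=7
edi=7&7=7
edi=7+2=9
esi=9-1=8
cmp esi, 3  (cmp 8,3)
jg L0: taken
edi=9+7=16
edi=16&7=0
edi=0+2=2
esi=8-1=7
cmp esi, 3  (cmp 7,3)
jg L0: taken
edi=2+7=9
edi=9&7=1
edi=1+2=3
esi=7-1=6
cmp esi, 3  (cmp 6,3)
jg L0: taken
edi=3+7=10
edi=10&7=2
edi=2+2=4
esi=6-1=5
cmp esi, 3  (cmp 5,3)
jg L0: taken
edi=4+7=11
After step 27: esi = 5.

5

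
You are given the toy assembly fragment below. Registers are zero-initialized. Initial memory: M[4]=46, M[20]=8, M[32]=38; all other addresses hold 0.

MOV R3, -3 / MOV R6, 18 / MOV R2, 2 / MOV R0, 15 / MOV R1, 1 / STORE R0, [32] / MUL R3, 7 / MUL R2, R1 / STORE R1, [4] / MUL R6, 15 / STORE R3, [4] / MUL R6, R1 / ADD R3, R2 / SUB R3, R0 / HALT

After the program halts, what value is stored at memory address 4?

MOV R3, -3 → R3=-3
MOV R6, 18 → R6=18
MOV R2, 2 → R2=2
MOV R0, 15 → R0=15
MOV R1, 1 → R1=1
STORE R0, [32] → M[32]=15
MUL R3, 7 → R3=(-3)*7=-21
MUL R2, R1 → R2=2*1=2
STORE R1, [4] → M[4]=1
MUL R6, 15 → R6=18*15=270
STORE R3, [4] → M[4]=-21
MUL R6, R1 → R6=270*1=270
ADD R3, R2 → R3=(-21)+2=-19
SUB R3, R0 → R3=(-19)-15=-34
halt.

-21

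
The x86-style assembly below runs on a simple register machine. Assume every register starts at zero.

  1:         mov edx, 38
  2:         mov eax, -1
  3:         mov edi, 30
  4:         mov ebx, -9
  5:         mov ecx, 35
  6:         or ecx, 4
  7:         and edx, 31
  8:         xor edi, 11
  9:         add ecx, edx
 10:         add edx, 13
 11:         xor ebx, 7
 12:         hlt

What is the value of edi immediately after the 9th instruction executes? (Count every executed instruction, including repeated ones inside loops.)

21

mov edx, 38 → edx=38
mov eax, -1 → eax=-1
mov edi, 30 → edi=30
mov ebx, -9 → ebx=-9
mov ecx, 35 → ecx=35
or ecx, 4 → ecx=35|4=39
and edx, 31 → edx=38&31=6
xor edi, 11 → edi=30^11=21
add ecx, edx → ecx=39+6=45
After step 9: edi = 21.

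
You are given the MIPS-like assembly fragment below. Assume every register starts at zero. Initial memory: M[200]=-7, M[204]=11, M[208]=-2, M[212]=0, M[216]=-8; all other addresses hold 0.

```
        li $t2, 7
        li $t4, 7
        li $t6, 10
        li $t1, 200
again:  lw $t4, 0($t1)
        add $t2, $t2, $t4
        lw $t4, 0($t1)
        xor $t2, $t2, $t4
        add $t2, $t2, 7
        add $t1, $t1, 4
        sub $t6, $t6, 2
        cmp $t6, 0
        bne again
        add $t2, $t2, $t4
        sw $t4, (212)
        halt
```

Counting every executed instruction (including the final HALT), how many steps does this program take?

52

$t2=7
$t4=7
$t6=10
$t1=200
$t4=M[200]=-7
$t2=7+(-7)=0
$t4=M[200]=-7
$t2=0^(-7)=-7
$t2=(-7)+7=0
$t1=200+4=204
$t6=10-2=8
cmp $t6, 0  (cmp 8,0)
bne again: taken
$t4=M[204]=11
$t2=0+11=11
$t4=M[204]=11
$t2=11^11=0
$t2=0+7=7
$t1=204+4=208
$t6=8-2=6
cmp $t6, 0  (cmp 6,0)
bne again: taken
$t4=M[208]=-2
$t2=7+(-2)=5
$t4=M[208]=-2
$t2=5^(-2)=-5
$t2=(-5)+7=2
$t1=208+4=212
$t6=6-2=4
cmp $t6, 0  (cmp 4,0)
bne again: taken
$t4=M[212]=0
$t2=2+0=2
$t4=M[212]=0
$t2=2^0=2
$t2=2+7=9
$t1=212+4=216
$t6=4-2=2
cmp $t6, 0  (cmp 2,0)
bne again: taken
$t4=M[216]=-8
$t2=9+(-8)=1
$t4=M[216]=-8
$t2=1^(-8)=-7
$t2=(-7)+7=0
$t1=216+4=220
$t6=2-2=0
cmp $t6, 0  (cmp 0,0)
bne again: not taken
$t2=0+(-8)=-8
sw $t4, (212) → M[212]=-8
halt.
Total executed instructions: 52.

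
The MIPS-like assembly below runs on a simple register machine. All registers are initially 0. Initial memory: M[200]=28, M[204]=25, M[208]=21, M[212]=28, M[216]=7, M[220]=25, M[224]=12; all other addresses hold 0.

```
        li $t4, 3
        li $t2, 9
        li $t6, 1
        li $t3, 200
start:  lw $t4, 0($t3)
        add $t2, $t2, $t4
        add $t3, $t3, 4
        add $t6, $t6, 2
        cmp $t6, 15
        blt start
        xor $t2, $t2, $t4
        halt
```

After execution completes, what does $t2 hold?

li $t4, 3 → $t4=3
li $t2, 9 → $t2=9
li $t6, 1 → $t6=1
li $t3, 200 → $t3=200
lw $t4, 0($t3) → $t4=M[200]=28
add $t2, $t2, $t4 → $t2=9+28=37
add $t3, $t3, 4 → $t3=200+4=204
add $t6, $t6, 2 → $t6=1+2=3
cmp $t6, 15  (cmp 3,15)
blt start: taken
lw $t4, 0($t3) → $t4=M[204]=25
add $t2, $t2, $t4 → $t2=37+25=62
add $t3, $t3, 4 → $t3=204+4=208
add $t6, $t6, 2 → $t6=3+2=5
cmp $t6, 15  (cmp 5,15)
blt start: taken
lw $t4, 0($t3) → $t4=M[208]=21
add $t2, $t2, $t4 → $t2=62+21=83
add $t3, $t3, 4 → $t3=208+4=212
add $t6, $t6, 2 → $t6=5+2=7
cmp $t6, 15  (cmp 7,15)
blt start: taken
lw $t4, 0($t3) → $t4=M[212]=28
add $t2, $t2, $t4 → $t2=83+28=111
add $t3, $t3, 4 → $t3=212+4=216
add $t6, $t6, 2 → $t6=7+2=9
cmp $t6, 15  (cmp 9,15)
blt start: taken
lw $t4, 0($t3) → $t4=M[216]=7
add $t2, $t2, $t4 → $t2=111+7=118
add $t3, $t3, 4 → $t3=216+4=220
add $t6, $t6, 2 → $t6=9+2=11
cmp $t6, 15  (cmp 11,15)
blt start: taken
lw $t4, 0($t3) → $t4=M[220]=25
add $t2, $t2, $t4 → $t2=118+25=143
add $t3, $t3, 4 → $t3=220+4=224
add $t6, $t6, 2 → $t6=11+2=13
cmp $t6, 15  (cmp 13,15)
blt start: taken
lw $t4, 0($t3) → $t4=M[224]=12
add $t2, $t2, $t4 → $t2=143+12=155
add $t3, $t3, 4 → $t3=224+4=228
add $t6, $t6, 2 → $t6=13+2=15
cmp $t6, 15  (cmp 15,15)
blt start: not taken
xor $t2, $t2, $t4 → $t2=155^12=151
halt.

151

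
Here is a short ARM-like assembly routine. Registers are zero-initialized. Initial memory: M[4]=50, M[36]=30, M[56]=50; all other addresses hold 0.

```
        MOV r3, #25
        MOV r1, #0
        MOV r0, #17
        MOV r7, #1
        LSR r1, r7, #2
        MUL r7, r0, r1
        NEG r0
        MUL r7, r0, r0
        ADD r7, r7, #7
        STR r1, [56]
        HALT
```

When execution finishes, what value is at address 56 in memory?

MOV r3, #25 → r3=25
MOV r1, #0 → r1=0
MOV r0, #17 → r0=17
MOV r7, #1 → r7=1
LSR r1, r7, #2 → r1=1>>2=0
MUL r7, r0, r1 → r7=17*0=0
NEG r0 → r0=-(17)=-17
MUL r7, r0, r0 → r7=(-17)*(-17)=289
ADD r7, r7, #7 → r7=289+7=296
STR r1, [56] → M[56]=0
halt.

0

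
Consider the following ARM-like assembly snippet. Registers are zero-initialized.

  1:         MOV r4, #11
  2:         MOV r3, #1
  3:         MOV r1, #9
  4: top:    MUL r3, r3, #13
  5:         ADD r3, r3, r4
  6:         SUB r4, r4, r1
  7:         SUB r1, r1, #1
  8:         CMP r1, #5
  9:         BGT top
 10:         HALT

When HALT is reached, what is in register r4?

MOV r4, #11 → r4=11
MOV r3, #1 → r3=1
MOV r1, #9 → r1=9
MUL r3, r3, #13 → r3=1*13=13
ADD r3, r3, r4 → r3=13+11=24
SUB r4, r4, r1 → r4=11-9=2
SUB r1, r1, #1 → r1=9-1=8
CMP r1, #5  (cmp 8,5)
BGT top: taken
MUL r3, r3, #13 → r3=24*13=312
ADD r3, r3, r4 → r3=312+2=314
SUB r4, r4, r1 → r4=2-8=-6
SUB r1, r1, #1 → r1=8-1=7
CMP r1, #5  (cmp 7,5)
BGT top: taken
MUL r3, r3, #13 → r3=314*13=4082
ADD r3, r3, r4 → r3=4082+(-6)=4076
SUB r4, r4, r1 → r4=(-6)-7=-13
SUB r1, r1, #1 → r1=7-1=6
CMP r1, #5  (cmp 6,5)
BGT top: taken
MUL r3, r3, #13 → r3=4076*13=52988
ADD r3, r3, r4 → r3=52988+(-13)=52975
SUB r4, r4, r1 → r4=(-13)-6=-19
SUB r1, r1, #1 → r1=6-1=5
CMP r1, #5  (cmp 5,5)
BGT top: not taken
halt.

-19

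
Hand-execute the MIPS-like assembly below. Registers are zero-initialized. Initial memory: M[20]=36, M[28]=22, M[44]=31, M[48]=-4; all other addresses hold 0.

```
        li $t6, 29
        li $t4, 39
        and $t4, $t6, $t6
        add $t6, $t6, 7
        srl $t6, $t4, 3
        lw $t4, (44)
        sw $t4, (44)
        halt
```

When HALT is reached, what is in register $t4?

31

after li $t6, 29: $t6=29
after li $t4, 39: $t4=39
after and $t4, $t6, $t6: $t4=29&29=29
after add $t6, $t6, 7: $t6=29+7=36
after srl $t6, $t4, 3: $t6=29>>3=3
after lw $t4, (44): $t4=M[44]=31
sw $t4, (44) → M[44]=31
halt.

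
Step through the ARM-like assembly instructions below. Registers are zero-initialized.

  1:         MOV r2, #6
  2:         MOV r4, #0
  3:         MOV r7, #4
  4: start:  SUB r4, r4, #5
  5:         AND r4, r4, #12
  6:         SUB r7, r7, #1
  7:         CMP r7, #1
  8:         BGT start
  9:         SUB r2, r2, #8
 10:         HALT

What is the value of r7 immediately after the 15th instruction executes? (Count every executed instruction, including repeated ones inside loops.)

2

r2=6
r4=0
r7=4
r4=0-5=-5
r4=(-5)&12=8
r7=4-1=3
CMP r7, #1  (cmp 3,1)
BGT start: taken
r4=8-5=3
r4=3&12=0
r7=3-1=2
CMP r7, #1  (cmp 2,1)
BGT start: taken
r4=0-5=-5
r4=(-5)&12=8
After step 15: r7 = 2.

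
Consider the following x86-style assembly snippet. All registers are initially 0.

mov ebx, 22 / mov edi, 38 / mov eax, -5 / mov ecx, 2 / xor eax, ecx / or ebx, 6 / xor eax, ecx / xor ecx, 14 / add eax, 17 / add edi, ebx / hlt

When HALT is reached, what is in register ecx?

12

after mov ebx, 22: ebx=22
after mov edi, 38: edi=38
after mov eax, -5: eax=-5
after mov ecx, 2: ecx=2
after xor eax, ecx: eax=(-5)^2=-7
after or ebx, 6: ebx=22|6=22
after xor eax, ecx: eax=(-7)^2=-5
after xor ecx, 14: ecx=2^14=12
after add eax, 17: eax=(-5)+17=12
after add edi, ebx: edi=38+22=60
halt.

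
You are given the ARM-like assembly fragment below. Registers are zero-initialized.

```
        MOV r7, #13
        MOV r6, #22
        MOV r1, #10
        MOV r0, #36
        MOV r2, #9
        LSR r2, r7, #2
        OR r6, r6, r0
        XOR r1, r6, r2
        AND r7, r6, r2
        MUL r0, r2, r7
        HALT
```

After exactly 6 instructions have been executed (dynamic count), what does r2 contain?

3

r7=13
r6=22
r1=10
r0=36
r2=9
r2=13>>2=3
After step 6: r2 = 3.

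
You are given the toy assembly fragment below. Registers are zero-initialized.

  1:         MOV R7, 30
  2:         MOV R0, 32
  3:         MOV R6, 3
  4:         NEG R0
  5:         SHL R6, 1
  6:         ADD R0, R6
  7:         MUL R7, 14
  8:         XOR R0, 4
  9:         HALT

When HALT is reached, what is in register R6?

after MOV R7, 30: R7=30
after MOV R0, 32: R0=32
after MOV R6, 3: R6=3
after NEG R0: R0=-(32)=-32
after SHL R6, 1: R6=3<<1=6
after ADD R0, R6: R0=(-32)+6=-26
after MUL R7, 14: R7=30*14=420
after XOR R0, 4: R0=(-26)^4=-30
halt.

6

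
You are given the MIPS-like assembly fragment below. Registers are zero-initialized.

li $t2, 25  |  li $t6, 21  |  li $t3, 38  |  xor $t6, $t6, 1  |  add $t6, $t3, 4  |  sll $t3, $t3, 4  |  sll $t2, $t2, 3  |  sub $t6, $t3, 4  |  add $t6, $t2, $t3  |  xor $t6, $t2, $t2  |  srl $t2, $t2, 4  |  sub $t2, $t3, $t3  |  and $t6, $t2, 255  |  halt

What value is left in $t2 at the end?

li $t2, 25 → $t2=25
li $t6, 21 → $t6=21
li $t3, 38 → $t3=38
xor $t6, $t6, 1 → $t6=21^1=20
add $t6, $t3, 4 → $t6=38+4=42
sll $t3, $t3, 4 → $t3=38<<4=608
sll $t2, $t2, 3 → $t2=25<<3=200
sub $t6, $t3, 4 → $t6=608-4=604
add $t6, $t2, $t3 → $t6=200+608=808
xor $t6, $t2, $t2 → $t6=200^200=0
srl $t2, $t2, 4 → $t2=200>>4=12
sub $t2, $t3, $t3 → $t2=608-608=0
and $t6, $t2, 255 → $t6=0&255=0
halt.

0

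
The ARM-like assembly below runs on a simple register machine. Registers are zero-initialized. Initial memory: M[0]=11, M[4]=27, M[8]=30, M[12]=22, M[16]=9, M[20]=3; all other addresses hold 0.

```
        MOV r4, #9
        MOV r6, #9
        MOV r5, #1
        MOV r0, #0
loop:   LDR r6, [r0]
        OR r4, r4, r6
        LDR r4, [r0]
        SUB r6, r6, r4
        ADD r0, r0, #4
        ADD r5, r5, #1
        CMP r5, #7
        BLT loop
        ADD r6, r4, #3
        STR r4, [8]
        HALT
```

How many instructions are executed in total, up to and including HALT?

55

after MOV r4, #9: r4=9
after MOV r6, #9: r6=9
after MOV r5, #1: r5=1
after MOV r0, #0: r0=0
after LDR r6, [r0]: r6=M[0]=11
after OR r4, r4, r6: r4=9|11=11
after LDR r4, [r0]: r4=M[0]=11
after SUB r6, r6, r4: r6=11-11=0
after ADD r0, r0, #4: r0=0+4=4
after ADD r5, r5, #1: r5=1+1=2
CMP r5, #7  (cmp 2,7)
BLT loop: taken
after LDR r6, [r0]: r6=M[4]=27
after OR r4, r4, r6: r4=11|27=27
after LDR r4, [r0]: r4=M[4]=27
after SUB r6, r6, r4: r6=27-27=0
after ADD r0, r0, #4: r0=4+4=8
after ADD r5, r5, #1: r5=2+1=3
CMP r5, #7  (cmp 3,7)
BLT loop: taken
after LDR r6, [r0]: r6=M[8]=30
after OR r4, r4, r6: r4=27|30=31
after LDR r4, [r0]: r4=M[8]=30
after SUB r6, r6, r4: r6=30-30=0
after ADD r0, r0, #4: r0=8+4=12
after ADD r5, r5, #1: r5=3+1=4
CMP r5, #7  (cmp 4,7)
BLT loop: taken
after LDR r6, [r0]: r6=M[12]=22
after OR r4, r4, r6: r4=30|22=30
after LDR r4, [r0]: r4=M[12]=22
after SUB r6, r6, r4: r6=22-22=0
after ADD r0, r0, #4: r0=12+4=16
after ADD r5, r5, #1: r5=4+1=5
CMP r5, #7  (cmp 5,7)
BLT loop: taken
after LDR r6, [r0]: r6=M[16]=9
after OR r4, r4, r6: r4=22|9=31
after LDR r4, [r0]: r4=M[16]=9
after SUB r6, r6, r4: r6=9-9=0
after ADD r0, r0, #4: r0=16+4=20
after ADD r5, r5, #1: r5=5+1=6
CMP r5, #7  (cmp 6,7)
BLT loop: taken
after LDR r6, [r0]: r6=M[20]=3
after OR r4, r4, r6: r4=9|3=11
after LDR r4, [r0]: r4=M[20]=3
after SUB r6, r6, r4: r6=3-3=0
after ADD r0, r0, #4: r0=20+4=24
after ADD r5, r5, #1: r5=6+1=7
CMP r5, #7  (cmp 7,7)
BLT loop: not taken
after ADD r6, r4, #3: r6=3+3=6
STR r4, [8] → M[8]=3
halt.
Total executed instructions: 55.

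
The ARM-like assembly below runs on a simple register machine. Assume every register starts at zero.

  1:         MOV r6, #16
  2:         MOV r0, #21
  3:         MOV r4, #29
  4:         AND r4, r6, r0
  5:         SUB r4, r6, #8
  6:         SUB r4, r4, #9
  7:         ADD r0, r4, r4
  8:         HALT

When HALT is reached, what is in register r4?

r6=16
r0=21
r4=29
r4=16&21=16
r4=16-8=8
r4=8-9=-1
r0=(-1)+(-1)=-2
halt.

-1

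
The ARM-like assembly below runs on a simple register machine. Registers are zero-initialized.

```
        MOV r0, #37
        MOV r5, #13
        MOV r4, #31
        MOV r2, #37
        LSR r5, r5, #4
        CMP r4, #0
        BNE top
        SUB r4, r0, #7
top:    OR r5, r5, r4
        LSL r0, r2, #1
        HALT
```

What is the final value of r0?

74

after MOV r0, #37: r0=37
after MOV r5, #13: r5=13
after MOV r4, #31: r4=31
after MOV r2, #37: r2=37
after LSR r5, r5, #4: r5=13>>4=0
CMP r4, #0  (cmp 31,0)
BNE top: taken
after OR r5, r5, r4: r5=0|31=31
after LSL r0, r2, #1: r0=37<<1=74
halt.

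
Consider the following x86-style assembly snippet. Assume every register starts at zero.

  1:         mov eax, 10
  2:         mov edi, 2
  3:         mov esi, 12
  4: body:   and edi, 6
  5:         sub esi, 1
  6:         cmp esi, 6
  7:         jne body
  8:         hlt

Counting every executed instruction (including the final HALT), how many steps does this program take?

after mov eax, 10: eax=10
after mov edi, 2: edi=2
after mov esi, 12: esi=12
after and edi, 6: edi=2&6=2
after sub esi, 1: esi=12-1=11
cmp esi, 6  (cmp 11,6)
jne body: taken
after and edi, 6: edi=2&6=2
after sub esi, 1: esi=11-1=10
cmp esi, 6  (cmp 10,6)
jne body: taken
after and edi, 6: edi=2&6=2
after sub esi, 1: esi=10-1=9
cmp esi, 6  (cmp 9,6)
jne body: taken
after and edi, 6: edi=2&6=2
after sub esi, 1: esi=9-1=8
cmp esi, 6  (cmp 8,6)
jne body: taken
after and edi, 6: edi=2&6=2
after sub esi, 1: esi=8-1=7
cmp esi, 6  (cmp 7,6)
jne body: taken
after and edi, 6: edi=2&6=2
after sub esi, 1: esi=7-1=6
cmp esi, 6  (cmp 6,6)
jne body: not taken
halt.
Total executed instructions: 28.

28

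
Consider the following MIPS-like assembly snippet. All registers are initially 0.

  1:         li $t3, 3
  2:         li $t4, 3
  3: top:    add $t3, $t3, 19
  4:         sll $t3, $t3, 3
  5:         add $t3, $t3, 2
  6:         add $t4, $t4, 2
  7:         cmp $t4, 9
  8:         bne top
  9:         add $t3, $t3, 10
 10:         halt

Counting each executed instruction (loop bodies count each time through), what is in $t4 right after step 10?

after li $t3, 3: $t3=3
after li $t4, 3: $t4=3
after add $t3, $t3, 19: $t3=3+19=22
after sll $t3, $t3, 3: $t3=22<<3=176
after add $t3, $t3, 2: $t3=176+2=178
after add $t4, $t4, 2: $t4=3+2=5
cmp $t4, 9  (cmp 5,9)
bne top: taken
after add $t3, $t3, 19: $t3=178+19=197
after sll $t3, $t3, 3: $t3=197<<3=1576
After step 10: $t4 = 5.

5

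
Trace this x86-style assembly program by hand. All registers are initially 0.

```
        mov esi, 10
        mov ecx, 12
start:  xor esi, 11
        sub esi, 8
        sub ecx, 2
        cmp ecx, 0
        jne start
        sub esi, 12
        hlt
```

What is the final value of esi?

mov esi, 10 → esi=10
mov ecx, 12 → ecx=12
xor esi, 11 → esi=10^11=1
sub esi, 8 → esi=1-8=-7
sub ecx, 2 → ecx=12-2=10
cmp ecx, 0  (cmp 10,0)
jne start: taken
xor esi, 11 → esi=(-7)^11=-14
sub esi, 8 → esi=(-14)-8=-22
sub ecx, 2 → ecx=10-2=8
cmp ecx, 0  (cmp 8,0)
jne start: taken
xor esi, 11 → esi=(-22)^11=-31
sub esi, 8 → esi=(-31)-8=-39
sub ecx, 2 → ecx=8-2=6
cmp ecx, 0  (cmp 6,0)
jne start: taken
xor esi, 11 → esi=(-39)^11=-46
sub esi, 8 → esi=(-46)-8=-54
sub ecx, 2 → ecx=6-2=4
cmp ecx, 0  (cmp 4,0)
jne start: taken
xor esi, 11 → esi=(-54)^11=-63
sub esi, 8 → esi=(-63)-8=-71
sub ecx, 2 → ecx=4-2=2
cmp ecx, 0  (cmp 2,0)
jne start: taken
xor esi, 11 → esi=(-71)^11=-78
sub esi, 8 → esi=(-78)-8=-86
sub ecx, 2 → ecx=2-2=0
cmp ecx, 0  (cmp 0,0)
jne start: not taken
sub esi, 12 → esi=(-86)-12=-98
halt.

-98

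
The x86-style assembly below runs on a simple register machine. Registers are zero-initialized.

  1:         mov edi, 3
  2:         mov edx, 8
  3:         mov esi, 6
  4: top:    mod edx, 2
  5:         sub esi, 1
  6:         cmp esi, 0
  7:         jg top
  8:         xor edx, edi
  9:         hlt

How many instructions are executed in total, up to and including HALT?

29

mov edi, 3 → edi=3
mov edx, 8 → edx=8
mov esi, 6 → esi=6
mod edx, 2 → edx=8%2=0
sub esi, 1 → esi=6-1=5
cmp esi, 0  (cmp 5,0)
jg top: taken
mod edx, 2 → edx=0%2=0
sub esi, 1 → esi=5-1=4
cmp esi, 0  (cmp 4,0)
jg top: taken
mod edx, 2 → edx=0%2=0
sub esi, 1 → esi=4-1=3
cmp esi, 0  (cmp 3,0)
jg top: taken
mod edx, 2 → edx=0%2=0
sub esi, 1 → esi=3-1=2
cmp esi, 0  (cmp 2,0)
jg top: taken
mod edx, 2 → edx=0%2=0
sub esi, 1 → esi=2-1=1
cmp esi, 0  (cmp 1,0)
jg top: taken
mod edx, 2 → edx=0%2=0
sub esi, 1 → esi=1-1=0
cmp esi, 0  (cmp 0,0)
jg top: not taken
xor edx, edi → edx=0^3=3
halt.
Total executed instructions: 29.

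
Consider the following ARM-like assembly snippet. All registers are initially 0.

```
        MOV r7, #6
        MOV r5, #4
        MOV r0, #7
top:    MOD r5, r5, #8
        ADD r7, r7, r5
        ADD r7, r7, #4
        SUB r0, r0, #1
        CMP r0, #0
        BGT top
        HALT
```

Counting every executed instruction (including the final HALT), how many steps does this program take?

46

after MOV r7, #6: r7=6
after MOV r5, #4: r5=4
after MOV r0, #7: r0=7
after MOD r5, r5, #8: r5=4%8=4
after ADD r7, r7, r5: r7=6+4=10
after ADD r7, r7, #4: r7=10+4=14
after SUB r0, r0, #1: r0=7-1=6
CMP r0, #0  (cmp 6,0)
BGT top: taken
after MOD r5, r5, #8: r5=4%8=4
after ADD r7, r7, r5: r7=14+4=18
after ADD r7, r7, #4: r7=18+4=22
after SUB r0, r0, #1: r0=6-1=5
CMP r0, #0  (cmp 5,0)
BGT top: taken
after MOD r5, r5, #8: r5=4%8=4
after ADD r7, r7, r5: r7=22+4=26
after ADD r7, r7, #4: r7=26+4=30
after SUB r0, r0, #1: r0=5-1=4
CMP r0, #0  (cmp 4,0)
BGT top: taken
after MOD r5, r5, #8: r5=4%8=4
after ADD r7, r7, r5: r7=30+4=34
after ADD r7, r7, #4: r7=34+4=38
after SUB r0, r0, #1: r0=4-1=3
CMP r0, #0  (cmp 3,0)
BGT top: taken
after MOD r5, r5, #8: r5=4%8=4
after ADD r7, r7, r5: r7=38+4=42
after ADD r7, r7, #4: r7=42+4=46
after SUB r0, r0, #1: r0=3-1=2
CMP r0, #0  (cmp 2,0)
BGT top: taken
after MOD r5, r5, #8: r5=4%8=4
after ADD r7, r7, r5: r7=46+4=50
after ADD r7, r7, #4: r7=50+4=54
after SUB r0, r0, #1: r0=2-1=1
CMP r0, #0  (cmp 1,0)
BGT top: taken
after MOD r5, r5, #8: r5=4%8=4
after ADD r7, r7, r5: r7=54+4=58
after ADD r7, r7, #4: r7=58+4=62
after SUB r0, r0, #1: r0=1-1=0
CMP r0, #0  (cmp 0,0)
BGT top: not taken
halt.
Total executed instructions: 46.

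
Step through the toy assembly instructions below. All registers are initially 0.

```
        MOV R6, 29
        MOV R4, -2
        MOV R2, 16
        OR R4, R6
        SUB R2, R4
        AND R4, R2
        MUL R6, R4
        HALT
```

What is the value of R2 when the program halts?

17

after MOV R6, 29: R6=29
after MOV R4, -2: R4=-2
after MOV R2, 16: R2=16
after OR R4, R6: R4=(-2)|29=-1
after SUB R2, R4: R2=16-(-1)=17
after AND R4, R2: R4=(-1)&17=17
after MUL R6, R4: R6=29*17=493
halt.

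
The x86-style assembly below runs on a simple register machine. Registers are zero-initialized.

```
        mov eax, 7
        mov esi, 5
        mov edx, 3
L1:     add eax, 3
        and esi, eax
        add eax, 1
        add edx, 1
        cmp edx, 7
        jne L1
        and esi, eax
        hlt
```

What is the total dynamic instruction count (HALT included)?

mov eax, 7 → eax=7
mov esi, 5 → esi=5
mov edx, 3 → edx=3
add eax, 3 → eax=7+3=10
and esi, eax → esi=5&10=0
add eax, 1 → eax=10+1=11
add edx, 1 → edx=3+1=4
cmp edx, 7  (cmp 4,7)
jne L1: taken
add eax, 3 → eax=11+3=14
and esi, eax → esi=0&14=0
add eax, 1 → eax=14+1=15
add edx, 1 → edx=4+1=5
cmp edx, 7  (cmp 5,7)
jne L1: taken
add eax, 3 → eax=15+3=18
and esi, eax → esi=0&18=0
add eax, 1 → eax=18+1=19
add edx, 1 → edx=5+1=6
cmp edx, 7  (cmp 6,7)
jne L1: taken
add eax, 3 → eax=19+3=22
and esi, eax → esi=0&22=0
add eax, 1 → eax=22+1=23
add edx, 1 → edx=6+1=7
cmp edx, 7  (cmp 7,7)
jne L1: not taken
and esi, eax → esi=0&23=0
halt.
Total executed instructions: 29.

29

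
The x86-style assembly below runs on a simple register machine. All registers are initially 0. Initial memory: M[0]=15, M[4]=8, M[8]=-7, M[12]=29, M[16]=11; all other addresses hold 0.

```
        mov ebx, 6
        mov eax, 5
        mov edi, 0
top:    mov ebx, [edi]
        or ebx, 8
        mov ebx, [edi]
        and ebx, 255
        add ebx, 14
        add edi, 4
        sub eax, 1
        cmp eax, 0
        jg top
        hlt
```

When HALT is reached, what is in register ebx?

25

ebx=6
eax=5
edi=0
ebx=M[0]=15
ebx=15|8=15
ebx=M[0]=15
ebx=15&255=15
ebx=15+14=29
edi=0+4=4
eax=5-1=4
cmp eax, 0  (cmp 4,0)
jg top: taken
ebx=M[4]=8
ebx=8|8=8
ebx=M[4]=8
ebx=8&255=8
ebx=8+14=22
edi=4+4=8
eax=4-1=3
cmp eax, 0  (cmp 3,0)
jg top: taken
ebx=M[8]=-7
ebx=(-7)|8=-7
ebx=M[8]=-7
ebx=(-7)&255=249
ebx=249+14=263
edi=8+4=12
eax=3-1=2
cmp eax, 0  (cmp 2,0)
jg top: taken
ebx=M[12]=29
ebx=29|8=29
ebx=M[12]=29
ebx=29&255=29
ebx=29+14=43
edi=12+4=16
eax=2-1=1
cmp eax, 0  (cmp 1,0)
jg top: taken
ebx=M[16]=11
ebx=11|8=11
ebx=M[16]=11
ebx=11&255=11
ebx=11+14=25
edi=16+4=20
eax=1-1=0
cmp eax, 0  (cmp 0,0)
jg top: not taken
halt.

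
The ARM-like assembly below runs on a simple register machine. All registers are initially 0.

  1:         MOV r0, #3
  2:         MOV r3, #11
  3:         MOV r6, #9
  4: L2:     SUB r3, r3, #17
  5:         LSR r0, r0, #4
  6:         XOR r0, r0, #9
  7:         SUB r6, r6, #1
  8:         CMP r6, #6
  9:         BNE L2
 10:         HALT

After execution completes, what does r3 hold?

r0=3
r3=11
r6=9
r3=11-17=-6
r0=3>>4=0
r0=0^9=9
r6=9-1=8
CMP r6, #6  (cmp 8,6)
BNE L2: taken
r3=(-6)-17=-23
r0=9>>4=0
r0=0^9=9
r6=8-1=7
CMP r6, #6  (cmp 7,6)
BNE L2: taken
r3=(-23)-17=-40
r0=9>>4=0
r0=0^9=9
r6=7-1=6
CMP r6, #6  (cmp 6,6)
BNE L2: not taken
halt.

-40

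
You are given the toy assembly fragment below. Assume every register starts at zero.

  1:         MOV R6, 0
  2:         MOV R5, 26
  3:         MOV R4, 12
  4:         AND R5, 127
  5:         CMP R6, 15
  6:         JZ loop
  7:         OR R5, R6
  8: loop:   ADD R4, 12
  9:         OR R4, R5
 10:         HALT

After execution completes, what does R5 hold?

MOV R6, 0 → R6=0
MOV R5, 26 → R5=26
MOV R4, 12 → R4=12
AND R5, 127 → R5=26&127=26
CMP R6, 15  (cmp 0,15)
JZ loop: not taken
OR R5, R6 → R5=26|0=26
ADD R4, 12 → R4=12+12=24
OR R4, R5 → R4=24|26=26
halt.

26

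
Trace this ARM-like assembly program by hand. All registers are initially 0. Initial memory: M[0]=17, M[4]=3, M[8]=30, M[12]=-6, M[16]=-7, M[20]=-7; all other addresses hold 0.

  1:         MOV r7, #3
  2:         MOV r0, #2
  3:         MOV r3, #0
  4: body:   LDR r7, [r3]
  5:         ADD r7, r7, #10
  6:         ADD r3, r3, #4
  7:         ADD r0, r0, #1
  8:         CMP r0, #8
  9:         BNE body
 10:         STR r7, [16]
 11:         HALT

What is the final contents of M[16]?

3

after MOV r7, #3: r7=3
after MOV r0, #2: r0=2
after MOV r3, #0: r3=0
after LDR r7, [r3]: r7=M[0]=17
after ADD r7, r7, #10: r7=17+10=27
after ADD r3, r3, #4: r3=0+4=4
after ADD r0, r0, #1: r0=2+1=3
CMP r0, #8  (cmp 3,8)
BNE body: taken
after LDR r7, [r3]: r7=M[4]=3
after ADD r7, r7, #10: r7=3+10=13
after ADD r3, r3, #4: r3=4+4=8
after ADD r0, r0, #1: r0=3+1=4
CMP r0, #8  (cmp 4,8)
BNE body: taken
after LDR r7, [r3]: r7=M[8]=30
after ADD r7, r7, #10: r7=30+10=40
after ADD r3, r3, #4: r3=8+4=12
after ADD r0, r0, #1: r0=4+1=5
CMP r0, #8  (cmp 5,8)
BNE body: taken
after LDR r7, [r3]: r7=M[12]=-6
after ADD r7, r7, #10: r7=(-6)+10=4
after ADD r3, r3, #4: r3=12+4=16
after ADD r0, r0, #1: r0=5+1=6
CMP r0, #8  (cmp 6,8)
BNE body: taken
after LDR r7, [r3]: r7=M[16]=-7
after ADD r7, r7, #10: r7=(-7)+10=3
after ADD r3, r3, #4: r3=16+4=20
after ADD r0, r0, #1: r0=6+1=7
CMP r0, #8  (cmp 7,8)
BNE body: taken
after LDR r7, [r3]: r7=M[20]=-7
after ADD r7, r7, #10: r7=(-7)+10=3
after ADD r3, r3, #4: r3=20+4=24
after ADD r0, r0, #1: r0=7+1=8
CMP r0, #8  (cmp 8,8)
BNE body: not taken
STR r7, [16] → M[16]=3
halt.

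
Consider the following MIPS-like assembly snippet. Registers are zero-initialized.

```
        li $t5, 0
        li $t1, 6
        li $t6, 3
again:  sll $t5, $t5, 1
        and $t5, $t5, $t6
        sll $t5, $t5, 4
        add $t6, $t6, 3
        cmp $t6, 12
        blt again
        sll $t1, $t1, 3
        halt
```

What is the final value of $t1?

after li $t5, 0: $t5=0
after li $t1, 6: $t1=6
after li $t6, 3: $t6=3
after sll $t5, $t5, 1: $t5=0<<1=0
after and $t5, $t5, $t6: $t5=0&3=0
after sll $t5, $t5, 4: $t5=0<<4=0
after add $t6, $t6, 3: $t6=3+3=6
cmp $t6, 12  (cmp 6,12)
blt again: taken
after sll $t5, $t5, 1: $t5=0<<1=0
after and $t5, $t5, $t6: $t5=0&6=0
after sll $t5, $t5, 4: $t5=0<<4=0
after add $t6, $t6, 3: $t6=6+3=9
cmp $t6, 12  (cmp 9,12)
blt again: taken
after sll $t5, $t5, 1: $t5=0<<1=0
after and $t5, $t5, $t6: $t5=0&9=0
after sll $t5, $t5, 4: $t5=0<<4=0
after add $t6, $t6, 3: $t6=9+3=12
cmp $t6, 12  (cmp 12,12)
blt again: not taken
after sll $t1, $t1, 3: $t1=6<<3=48
halt.

48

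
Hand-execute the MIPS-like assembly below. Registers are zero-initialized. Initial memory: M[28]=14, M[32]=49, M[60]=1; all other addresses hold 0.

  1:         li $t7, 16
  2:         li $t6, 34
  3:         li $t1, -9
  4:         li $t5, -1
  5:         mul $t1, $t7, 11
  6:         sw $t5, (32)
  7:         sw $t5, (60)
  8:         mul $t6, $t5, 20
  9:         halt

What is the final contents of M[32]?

$t7=16
$t6=34
$t1=-9
$t5=-1
$t1=16*11=176
sw $t5, (32) → M[32]=-1
sw $t5, (60) → M[60]=-1
$t6=(-1)*20=-20
halt.

-1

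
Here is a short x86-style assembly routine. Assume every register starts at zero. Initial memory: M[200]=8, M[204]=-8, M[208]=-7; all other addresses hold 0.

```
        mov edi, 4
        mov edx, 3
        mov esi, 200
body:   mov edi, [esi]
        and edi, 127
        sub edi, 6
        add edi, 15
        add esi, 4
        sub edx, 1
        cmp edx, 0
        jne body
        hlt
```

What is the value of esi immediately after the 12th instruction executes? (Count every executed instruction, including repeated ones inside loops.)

after mov edi, 4: edi=4
after mov edx, 3: edx=3
after mov esi, 200: esi=200
after mov edi, [esi]: edi=M[200]=8
after and edi, 127: edi=8&127=8
after sub edi, 6: edi=8-6=2
after add edi, 15: edi=2+15=17
after add esi, 4: esi=200+4=204
after sub edx, 1: edx=3-1=2
cmp edx, 0  (cmp 2,0)
jne body: taken
after mov edi, [esi]: edi=M[204]=-8
After step 12: esi = 204.

204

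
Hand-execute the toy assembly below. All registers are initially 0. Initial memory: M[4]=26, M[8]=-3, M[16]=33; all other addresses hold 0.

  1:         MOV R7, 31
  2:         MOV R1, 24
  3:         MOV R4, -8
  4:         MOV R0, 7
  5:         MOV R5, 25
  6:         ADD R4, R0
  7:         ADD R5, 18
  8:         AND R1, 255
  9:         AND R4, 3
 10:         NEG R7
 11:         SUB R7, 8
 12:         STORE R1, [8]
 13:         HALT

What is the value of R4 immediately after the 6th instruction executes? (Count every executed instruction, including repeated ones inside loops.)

MOV R7, 31 → R7=31
MOV R1, 24 → R1=24
MOV R4, -8 → R4=-8
MOV R0, 7 → R0=7
MOV R5, 25 → R5=25
ADD R4, R0 → R4=(-8)+7=-1
After step 6: R4 = -1.

-1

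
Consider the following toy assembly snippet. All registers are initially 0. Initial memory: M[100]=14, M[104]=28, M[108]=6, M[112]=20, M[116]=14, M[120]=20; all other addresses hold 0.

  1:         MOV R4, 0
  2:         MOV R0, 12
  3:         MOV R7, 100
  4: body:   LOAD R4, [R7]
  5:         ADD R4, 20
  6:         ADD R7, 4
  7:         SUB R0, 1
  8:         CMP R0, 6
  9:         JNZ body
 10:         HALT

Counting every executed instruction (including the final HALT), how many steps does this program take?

after MOV R4, 0: R4=0
after MOV R0, 12: R0=12
after MOV R7, 100: R7=100
after LOAD R4, [R7]: R4=M[100]=14
after ADD R4, 20: R4=14+20=34
after ADD R7, 4: R7=100+4=104
after SUB R0, 1: R0=12-1=11
CMP R0, 6  (cmp 11,6)
JNZ body: taken
after LOAD R4, [R7]: R4=M[104]=28
after ADD R4, 20: R4=28+20=48
after ADD R7, 4: R7=104+4=108
after SUB R0, 1: R0=11-1=10
CMP R0, 6  (cmp 10,6)
JNZ body: taken
after LOAD R4, [R7]: R4=M[108]=6
after ADD R4, 20: R4=6+20=26
after ADD R7, 4: R7=108+4=112
after SUB R0, 1: R0=10-1=9
CMP R0, 6  (cmp 9,6)
JNZ body: taken
after LOAD R4, [R7]: R4=M[112]=20
after ADD R4, 20: R4=20+20=40
after ADD R7, 4: R7=112+4=116
after SUB R0, 1: R0=9-1=8
CMP R0, 6  (cmp 8,6)
JNZ body: taken
after LOAD R4, [R7]: R4=M[116]=14
after ADD R4, 20: R4=14+20=34
after ADD R7, 4: R7=116+4=120
after SUB R0, 1: R0=8-1=7
CMP R0, 6  (cmp 7,6)
JNZ body: taken
after LOAD R4, [R7]: R4=M[120]=20
after ADD R4, 20: R4=20+20=40
after ADD R7, 4: R7=120+4=124
after SUB R0, 1: R0=7-1=6
CMP R0, 6  (cmp 6,6)
JNZ body: not taken
halt.
Total executed instructions: 40.

40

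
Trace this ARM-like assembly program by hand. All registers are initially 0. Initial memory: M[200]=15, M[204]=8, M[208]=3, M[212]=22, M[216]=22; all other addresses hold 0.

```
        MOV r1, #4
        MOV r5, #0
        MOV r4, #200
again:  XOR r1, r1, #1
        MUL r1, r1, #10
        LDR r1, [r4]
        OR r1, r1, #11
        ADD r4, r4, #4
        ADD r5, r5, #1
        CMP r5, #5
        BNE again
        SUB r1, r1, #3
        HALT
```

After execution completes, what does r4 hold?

r1=4
r5=0
r4=200
r1=4^1=5
r1=5*10=50
r1=M[200]=15
r1=15|11=15
r4=200+4=204
r5=0+1=1
CMP r5, #5  (cmp 1,5)
BNE again: taken
r1=15^1=14
r1=14*10=140
r1=M[204]=8
r1=8|11=11
r4=204+4=208
r5=1+1=2
CMP r5, #5  (cmp 2,5)
BNE again: taken
r1=11^1=10
r1=10*10=100
r1=M[208]=3
r1=3|11=11
r4=208+4=212
r5=2+1=3
CMP r5, #5  (cmp 3,5)
BNE again: taken
r1=11^1=10
r1=10*10=100
r1=M[212]=22
r1=22|11=31
r4=212+4=216
r5=3+1=4
CMP r5, #5  (cmp 4,5)
BNE again: taken
r1=31^1=30
r1=30*10=300
r1=M[216]=22
r1=22|11=31
r4=216+4=220
r5=4+1=5
CMP r5, #5  (cmp 5,5)
BNE again: not taken
r1=31-3=28
halt.

220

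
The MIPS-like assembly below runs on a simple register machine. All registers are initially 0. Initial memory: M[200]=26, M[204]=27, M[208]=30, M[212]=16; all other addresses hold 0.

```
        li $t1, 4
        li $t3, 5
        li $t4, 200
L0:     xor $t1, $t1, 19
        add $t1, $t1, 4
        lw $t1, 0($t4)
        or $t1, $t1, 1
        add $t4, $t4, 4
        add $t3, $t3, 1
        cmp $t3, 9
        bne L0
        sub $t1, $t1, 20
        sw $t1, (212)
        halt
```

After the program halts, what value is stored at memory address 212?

-3

after li $t1, 4: $t1=4
after li $t3, 5: $t3=5
after li $t4, 200: $t4=200
after xor $t1, $t1, 19: $t1=4^19=23
after add $t1, $t1, 4: $t1=23+4=27
after lw $t1, 0($t4): $t1=M[200]=26
after or $t1, $t1, 1: $t1=26|1=27
after add $t4, $t4, 4: $t4=200+4=204
after add $t3, $t3, 1: $t3=5+1=6
cmp $t3, 9  (cmp 6,9)
bne L0: taken
after xor $t1, $t1, 19: $t1=27^19=8
after add $t1, $t1, 4: $t1=8+4=12
after lw $t1, 0($t4): $t1=M[204]=27
after or $t1, $t1, 1: $t1=27|1=27
after add $t4, $t4, 4: $t4=204+4=208
after add $t3, $t3, 1: $t3=6+1=7
cmp $t3, 9  (cmp 7,9)
bne L0: taken
after xor $t1, $t1, 19: $t1=27^19=8
after add $t1, $t1, 4: $t1=8+4=12
after lw $t1, 0($t4): $t1=M[208]=30
after or $t1, $t1, 1: $t1=30|1=31
after add $t4, $t4, 4: $t4=208+4=212
after add $t3, $t3, 1: $t3=7+1=8
cmp $t3, 9  (cmp 8,9)
bne L0: taken
after xor $t1, $t1, 19: $t1=31^19=12
after add $t1, $t1, 4: $t1=12+4=16
after lw $t1, 0($t4): $t1=M[212]=16
after or $t1, $t1, 1: $t1=16|1=17
after add $t4, $t4, 4: $t4=212+4=216
after add $t3, $t3, 1: $t3=8+1=9
cmp $t3, 9  (cmp 9,9)
bne L0: not taken
after sub $t1, $t1, 20: $t1=17-20=-3
sw $t1, (212) → M[212]=-3
halt.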